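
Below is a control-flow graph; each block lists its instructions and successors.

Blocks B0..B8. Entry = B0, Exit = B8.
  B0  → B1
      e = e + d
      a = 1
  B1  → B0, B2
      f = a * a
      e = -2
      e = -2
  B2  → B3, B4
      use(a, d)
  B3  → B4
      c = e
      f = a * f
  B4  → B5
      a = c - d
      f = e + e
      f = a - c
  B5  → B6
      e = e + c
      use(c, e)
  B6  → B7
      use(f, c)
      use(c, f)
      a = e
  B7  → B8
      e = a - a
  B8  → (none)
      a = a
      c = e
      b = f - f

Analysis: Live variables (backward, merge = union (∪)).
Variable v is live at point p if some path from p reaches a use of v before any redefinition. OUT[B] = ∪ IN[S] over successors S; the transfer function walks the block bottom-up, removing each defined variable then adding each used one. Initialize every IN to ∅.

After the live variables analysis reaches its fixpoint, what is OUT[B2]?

Per-block solution:
  B0:   IN={c, d, e}   OUT={a, c, d}
  B1:   IN={a, c, d}   OUT={a, c, d, e, f}
  B2:   IN={a, c, d, e, f}   OUT={a, c, d, e, f}
  B3:   IN={a, d, e, f}   OUT={c, d, e}
  B4:   IN={c, d, e}   OUT={c, e, f}
  B5:   IN={c, e, f}   OUT={c, e, f}
  B6:   IN={c, e, f}   OUT={a, f}
  B7:   IN={a, f}   OUT={a, e, f}
  B8:   IN={a, e, f}   OUT={}

Merge at B2: OUT[B2] = IN[B3] ⊔ IN[B4] = {a, c, d, e, f}

Answer: {a, c, d, e, f}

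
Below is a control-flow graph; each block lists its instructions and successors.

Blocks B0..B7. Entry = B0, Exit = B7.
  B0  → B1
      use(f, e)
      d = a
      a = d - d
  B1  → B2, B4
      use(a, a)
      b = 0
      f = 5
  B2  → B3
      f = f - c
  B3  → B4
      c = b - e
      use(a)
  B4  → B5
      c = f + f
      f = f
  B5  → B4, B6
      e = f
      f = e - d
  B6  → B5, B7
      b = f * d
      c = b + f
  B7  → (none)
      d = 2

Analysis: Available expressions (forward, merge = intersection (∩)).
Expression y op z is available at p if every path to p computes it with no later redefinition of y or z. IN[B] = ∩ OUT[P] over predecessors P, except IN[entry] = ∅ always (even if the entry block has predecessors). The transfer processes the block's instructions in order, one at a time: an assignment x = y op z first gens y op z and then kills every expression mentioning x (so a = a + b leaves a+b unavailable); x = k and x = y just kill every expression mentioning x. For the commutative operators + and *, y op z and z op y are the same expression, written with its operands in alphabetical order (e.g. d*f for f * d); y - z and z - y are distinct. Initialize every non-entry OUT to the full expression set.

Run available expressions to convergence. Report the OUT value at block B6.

Fixpoint table:
  B0:  IN={}  OUT={d-d}
  B1:  IN={d-d}  OUT={d-d}
  B2:  IN={d-d}  OUT={d-d}
  B3:  IN={d-d}  OUT={b-e, d-d}
  B4:  IN={d-d}  OUT={d-d}
  B5:  IN={d-d}  OUT={d-d, e-d}
  B6:  IN={d-d, e-d}  OUT={b+f, d*f, d-d, e-d}
  B7:  IN={b+f, d*f, d-d, e-d}  OUT={b+f}

Merge at B6: IN[B6] = OUT[B5] = {d-d, e-d}
Applying B6's transfer function to that IN value gives OUT[B6] (row B6 above).

Answer: {b+f, d*f, d-d, e-d}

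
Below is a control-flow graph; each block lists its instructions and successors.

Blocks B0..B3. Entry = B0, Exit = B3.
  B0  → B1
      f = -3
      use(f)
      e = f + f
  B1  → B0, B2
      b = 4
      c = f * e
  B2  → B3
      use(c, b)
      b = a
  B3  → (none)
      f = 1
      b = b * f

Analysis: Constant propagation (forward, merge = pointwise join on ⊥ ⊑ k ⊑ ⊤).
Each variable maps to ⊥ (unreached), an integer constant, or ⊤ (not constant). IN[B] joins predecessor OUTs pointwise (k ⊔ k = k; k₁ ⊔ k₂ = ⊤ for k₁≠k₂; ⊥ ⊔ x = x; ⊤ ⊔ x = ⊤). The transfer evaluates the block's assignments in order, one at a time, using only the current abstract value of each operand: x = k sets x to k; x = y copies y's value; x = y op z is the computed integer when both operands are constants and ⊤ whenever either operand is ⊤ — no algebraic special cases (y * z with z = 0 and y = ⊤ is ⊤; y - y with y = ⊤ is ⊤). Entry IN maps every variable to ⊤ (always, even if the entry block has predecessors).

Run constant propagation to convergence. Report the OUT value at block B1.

Converged values:
  B0: | IN=(all ⊤) | OUT={e:-6, f:-3; rest ⊤}
  B1: | IN={e:-6, f:-3; rest ⊤} | OUT={b:4, c:18, e:-6, f:-3; rest ⊤}
  B2: | IN={b:4, c:18, e:-6, f:-3; rest ⊤} | OUT={c:18, e:-6, f:-3; rest ⊤}
  B3: | IN={c:18, e:-6, f:-3; rest ⊤} | OUT={c:18, e:-6, f:1; rest ⊤}

Merge at B1: IN[B1] = OUT[B0] = {a: ⊤, b: ⊤, c: ⊤, d: ⊤, e: -6, f: -3}
Applying B1's transfer function to that IN value gives OUT[B1] (row B1 above).

Answer: {a: ⊤, b: 4, c: 18, d: ⊤, e: -6, f: -3}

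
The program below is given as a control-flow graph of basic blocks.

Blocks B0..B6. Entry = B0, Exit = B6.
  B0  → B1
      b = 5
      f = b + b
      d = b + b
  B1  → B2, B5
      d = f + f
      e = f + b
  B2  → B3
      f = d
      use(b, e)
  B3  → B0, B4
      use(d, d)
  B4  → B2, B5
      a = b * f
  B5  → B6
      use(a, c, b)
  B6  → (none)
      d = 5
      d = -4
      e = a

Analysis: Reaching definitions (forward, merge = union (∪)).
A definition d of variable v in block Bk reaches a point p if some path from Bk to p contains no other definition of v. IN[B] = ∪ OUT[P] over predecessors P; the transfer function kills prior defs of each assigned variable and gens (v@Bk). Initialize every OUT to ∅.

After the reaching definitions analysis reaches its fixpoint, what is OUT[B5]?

Answer: {a@B4, b@B0, d@B1, e@B1, f@B0, f@B2}

Trace:
Converged values:
  B0: | IN={a@B4, b@B0, d@B1, e@B1, f@B2} | OUT={a@B4, b@B0, d@B0, e@B1, f@B0}
  B1: | IN={a@B4, b@B0, d@B0, e@B1, f@B0} | OUT={a@B4, b@B0, d@B1, e@B1, f@B0}
  B2: | IN={a@B4, b@B0, d@B1, e@B1, f@B0, f@B2} | OUT={a@B4, b@B0, d@B1, e@B1, f@B2}
  B3: | IN={a@B4, b@B0, d@B1, e@B1, f@B2} | OUT={a@B4, b@B0, d@B1, e@B1, f@B2}
  B4: | IN={a@B4, b@B0, d@B1, e@B1, f@B2} | OUT={a@B4, b@B0, d@B1, e@B1, f@B2}
  B5: | IN={a@B4, b@B0, d@B1, e@B1, f@B0, f@B2} | OUT={a@B4, b@B0, d@B1, e@B1, f@B0, f@B2}
  B6: | IN={a@B4, b@B0, d@B1, e@B1, f@B0, f@B2} | OUT={a@B4, b@B0, d@B6, e@B6, f@B0, f@B2}

Merge at B5: IN[B5] = OUT[B1] ⊔ OUT[B4] = {a@B4, b@B0, d@B1, e@B1, f@B0, f@B2}
Applying B5's transfer function to that IN value gives OUT[B5] (row B5 above).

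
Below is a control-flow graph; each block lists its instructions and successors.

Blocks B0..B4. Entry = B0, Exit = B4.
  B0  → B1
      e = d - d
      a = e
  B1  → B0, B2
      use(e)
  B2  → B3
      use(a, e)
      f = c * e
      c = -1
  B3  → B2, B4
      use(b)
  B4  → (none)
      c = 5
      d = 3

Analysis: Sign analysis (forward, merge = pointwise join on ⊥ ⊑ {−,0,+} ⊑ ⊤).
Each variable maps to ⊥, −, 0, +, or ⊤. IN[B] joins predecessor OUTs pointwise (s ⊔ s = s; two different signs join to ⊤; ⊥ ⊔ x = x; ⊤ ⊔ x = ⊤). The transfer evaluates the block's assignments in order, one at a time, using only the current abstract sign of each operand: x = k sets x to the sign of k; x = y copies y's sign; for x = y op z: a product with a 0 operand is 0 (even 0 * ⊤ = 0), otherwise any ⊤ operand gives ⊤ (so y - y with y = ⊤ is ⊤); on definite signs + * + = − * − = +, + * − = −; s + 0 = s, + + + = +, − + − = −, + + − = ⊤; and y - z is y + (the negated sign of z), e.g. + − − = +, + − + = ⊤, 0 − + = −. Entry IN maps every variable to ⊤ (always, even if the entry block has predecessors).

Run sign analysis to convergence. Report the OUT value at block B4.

Fixpoint table:
  B0:  IN=(all ⊤)  OUT=(all ⊤)
  B1:  IN=(all ⊤)  OUT=(all ⊤)
  B2:  IN=(all ⊤)  OUT={c:-; rest ⊤}
  B3:  IN={c:-; rest ⊤}  OUT={c:-; rest ⊤}
  B4:  IN={c:-; rest ⊤}  OUT={c:+, d:+; rest ⊤}

Merge at B4: IN[B4] = OUT[B3] = {a: ⊤, b: ⊤, c: -, d: ⊤, e: ⊤, f: ⊤}
Applying B4's transfer function to that IN value gives OUT[B4] (row B4 above).

Answer: {a: ⊤, b: ⊤, c: +, d: +, e: ⊤, f: ⊤}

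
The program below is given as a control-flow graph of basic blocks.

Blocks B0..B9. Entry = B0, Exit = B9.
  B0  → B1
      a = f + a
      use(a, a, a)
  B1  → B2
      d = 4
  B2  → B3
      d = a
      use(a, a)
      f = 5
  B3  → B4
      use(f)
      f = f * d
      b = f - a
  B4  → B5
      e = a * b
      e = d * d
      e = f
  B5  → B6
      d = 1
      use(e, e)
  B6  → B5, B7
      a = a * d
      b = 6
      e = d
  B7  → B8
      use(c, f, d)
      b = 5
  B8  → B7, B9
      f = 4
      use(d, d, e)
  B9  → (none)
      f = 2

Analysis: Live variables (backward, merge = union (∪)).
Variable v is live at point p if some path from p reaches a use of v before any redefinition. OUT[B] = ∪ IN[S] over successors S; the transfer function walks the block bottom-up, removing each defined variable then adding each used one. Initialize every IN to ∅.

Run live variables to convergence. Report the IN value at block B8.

Answer: {c, d, e}

Working:
Fixpoint table:
  B0:  IN={a, c, f}  OUT={a, c}
  B1:  IN={a, c}  OUT={a, c}
  B2:  IN={a, c}  OUT={a, c, d, f}
  B3:  IN={a, c, d, f}  OUT={a, b, c, d, f}
  B4:  IN={a, b, c, d, f}  OUT={a, c, e, f}
  B5:  IN={a, c, e, f}  OUT={a, c, d, f}
  B6:  IN={a, c, d, f}  OUT={a, c, d, e, f}
  B7:  IN={c, d, e, f}  OUT={c, d, e}
  B8:  IN={c, d, e}  OUT={c, d, e, f}
  B9:  IN={}  OUT={}

Merge at B8: OUT[B8] = IN[B7] ⊔ IN[B9] = {c, d, e, f}
Applying B8's transfer function to that OUT value gives IN[B8] (row B8 above).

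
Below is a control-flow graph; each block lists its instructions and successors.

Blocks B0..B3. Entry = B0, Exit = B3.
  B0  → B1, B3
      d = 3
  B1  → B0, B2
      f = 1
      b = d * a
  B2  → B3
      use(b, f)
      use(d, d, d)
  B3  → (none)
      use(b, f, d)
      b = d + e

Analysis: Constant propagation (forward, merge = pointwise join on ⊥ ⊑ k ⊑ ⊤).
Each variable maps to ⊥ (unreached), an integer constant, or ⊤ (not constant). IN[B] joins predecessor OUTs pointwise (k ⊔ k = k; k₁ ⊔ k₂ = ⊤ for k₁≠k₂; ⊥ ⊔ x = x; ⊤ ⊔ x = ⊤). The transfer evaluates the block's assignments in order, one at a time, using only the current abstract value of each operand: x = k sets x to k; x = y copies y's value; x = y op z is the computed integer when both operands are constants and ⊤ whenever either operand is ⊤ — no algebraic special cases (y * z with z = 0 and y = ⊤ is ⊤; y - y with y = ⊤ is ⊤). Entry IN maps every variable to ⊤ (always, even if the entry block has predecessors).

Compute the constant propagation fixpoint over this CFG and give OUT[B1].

Answer: {a: ⊤, b: ⊤, c: ⊤, d: 3, e: ⊤, f: 1}

Derivation:
Fixpoint table:
  B0:   IN=(all ⊤)   OUT={d:3; rest ⊤}
  B1:   IN={d:3; rest ⊤}   OUT={d:3, f:1; rest ⊤}
  B2:   IN={d:3, f:1; rest ⊤}   OUT={d:3, f:1; rest ⊤}
  B3:   IN={d:3; rest ⊤}   OUT={d:3; rest ⊤}

Merge at B1: IN[B1] = OUT[B0] = {a: ⊤, b: ⊤, c: ⊤, d: 3, e: ⊤, f: ⊤}
Applying B1's transfer function to that IN value gives OUT[B1] (row B1 above).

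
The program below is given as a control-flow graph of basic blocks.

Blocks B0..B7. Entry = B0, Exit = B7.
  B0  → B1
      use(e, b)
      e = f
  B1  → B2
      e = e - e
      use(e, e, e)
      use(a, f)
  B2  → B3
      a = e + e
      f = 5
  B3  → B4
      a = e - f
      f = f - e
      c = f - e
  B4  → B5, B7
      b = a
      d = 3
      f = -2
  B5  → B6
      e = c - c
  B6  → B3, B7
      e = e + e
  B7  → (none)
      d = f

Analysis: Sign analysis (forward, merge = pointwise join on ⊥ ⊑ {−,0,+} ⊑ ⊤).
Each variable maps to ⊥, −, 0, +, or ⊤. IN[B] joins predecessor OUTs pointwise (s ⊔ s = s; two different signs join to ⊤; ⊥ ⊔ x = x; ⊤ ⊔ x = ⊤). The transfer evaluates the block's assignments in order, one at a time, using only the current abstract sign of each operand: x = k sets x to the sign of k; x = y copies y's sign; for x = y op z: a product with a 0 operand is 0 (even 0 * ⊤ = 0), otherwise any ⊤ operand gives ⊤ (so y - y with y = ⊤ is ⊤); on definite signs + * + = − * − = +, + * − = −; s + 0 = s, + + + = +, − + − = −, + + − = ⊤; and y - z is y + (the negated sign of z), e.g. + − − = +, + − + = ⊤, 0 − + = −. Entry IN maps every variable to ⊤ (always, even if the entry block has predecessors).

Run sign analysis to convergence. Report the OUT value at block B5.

Per-block solution:
  B0:   IN=(all ⊤)   OUT=(all ⊤)
  B1:   IN=(all ⊤)   OUT=(all ⊤)
  B2:   IN=(all ⊤)   OUT={f:+; rest ⊤}
  B3:   IN=(all ⊤)   OUT=(all ⊤)
  B4:   IN=(all ⊤)   OUT={d:+, f:-; rest ⊤}
  B5:   IN={d:+, f:-; rest ⊤}   OUT={d:+, f:-; rest ⊤}
  B6:   IN={d:+, f:-; rest ⊤}   OUT={d:+, f:-; rest ⊤}
  B7:   IN={d:+, f:-; rest ⊤}   OUT={d:-, f:-; rest ⊤}

Merge at B5: IN[B5] = OUT[B4] = {a: ⊤, b: ⊤, c: ⊤, d: +, e: ⊤, f: -}
Applying B5's transfer function to that IN value gives OUT[B5] (row B5 above).

Answer: {a: ⊤, b: ⊤, c: ⊤, d: +, e: ⊤, f: -}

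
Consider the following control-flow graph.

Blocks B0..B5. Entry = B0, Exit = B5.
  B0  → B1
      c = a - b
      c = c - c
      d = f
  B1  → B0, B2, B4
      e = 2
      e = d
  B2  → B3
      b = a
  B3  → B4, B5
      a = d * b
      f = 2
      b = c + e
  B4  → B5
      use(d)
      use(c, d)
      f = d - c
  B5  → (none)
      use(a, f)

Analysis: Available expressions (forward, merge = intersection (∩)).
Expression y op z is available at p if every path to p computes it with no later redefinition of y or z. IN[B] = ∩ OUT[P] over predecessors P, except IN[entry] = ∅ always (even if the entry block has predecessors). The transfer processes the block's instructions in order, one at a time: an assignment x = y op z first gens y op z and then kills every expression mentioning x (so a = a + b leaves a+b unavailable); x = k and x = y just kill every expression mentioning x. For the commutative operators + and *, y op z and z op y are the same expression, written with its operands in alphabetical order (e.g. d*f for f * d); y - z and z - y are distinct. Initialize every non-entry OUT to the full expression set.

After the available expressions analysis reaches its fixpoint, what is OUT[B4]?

Fixpoint table:
  B0:   IN={}   OUT={a-b}
  B1:   IN={a-b}   OUT={a-b}
  B2:   IN={a-b}   OUT={}
  B3:   IN={}   OUT={c+e}
  B4:   IN={}   OUT={d-c}
  B5:   IN={}   OUT={}

Merge at B4: IN[B4] = OUT[B1] ∩ OUT[B3] = {}
Applying B4's transfer function to that IN value gives OUT[B4] (row B4 above).

Answer: {d-c}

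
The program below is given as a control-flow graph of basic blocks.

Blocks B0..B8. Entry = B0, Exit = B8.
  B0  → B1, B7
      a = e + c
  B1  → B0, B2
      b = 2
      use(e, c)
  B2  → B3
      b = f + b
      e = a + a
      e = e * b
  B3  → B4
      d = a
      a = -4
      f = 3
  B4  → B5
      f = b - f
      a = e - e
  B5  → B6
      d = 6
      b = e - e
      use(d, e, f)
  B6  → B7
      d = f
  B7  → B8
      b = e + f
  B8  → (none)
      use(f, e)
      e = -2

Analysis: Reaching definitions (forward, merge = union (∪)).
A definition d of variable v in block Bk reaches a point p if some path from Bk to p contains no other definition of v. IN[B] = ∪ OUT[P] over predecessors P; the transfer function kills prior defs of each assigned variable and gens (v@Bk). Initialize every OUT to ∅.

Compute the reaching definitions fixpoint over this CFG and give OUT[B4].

Per-block solution:
  B0:   IN={a@B0, b@B1}   OUT={a@B0, b@B1}
  B1:   IN={a@B0, b@B1}   OUT={a@B0, b@B1}
  B2:   IN={a@B0, b@B1}   OUT={a@B0, b@B2, e@B2}
  B3:   IN={a@B0, b@B2, e@B2}   OUT={a@B3, b@B2, d@B3, e@B2, f@B3}
  B4:   IN={a@B3, b@B2, d@B3, e@B2, f@B3}   OUT={a@B4, b@B2, d@B3, e@B2, f@B4}
  B5:   IN={a@B4, b@B2, d@B3, e@B2, f@B4}   OUT={a@B4, b@B5, d@B5, e@B2, f@B4}
  B6:   IN={a@B4, b@B5, d@B5, e@B2, f@B4}   OUT={a@B4, b@B5, d@B6, e@B2, f@B4}
  B7:   IN={a@B0, a@B4, b@B1, b@B5, d@B6, e@B2, f@B4}   OUT={a@B0, a@B4, b@B7, d@B6, e@B2, f@B4}
  B8:   IN={a@B0, a@B4, b@B7, d@B6, e@B2, f@B4}   OUT={a@B0, a@B4, b@B7, d@B6, e@B8, f@B4}

Merge at B4: IN[B4] = OUT[B3] = {a@B3, b@B2, d@B3, e@B2, f@B3}
Applying B4's transfer function to that IN value gives OUT[B4] (row B4 above).

Answer: {a@B4, b@B2, d@B3, e@B2, f@B4}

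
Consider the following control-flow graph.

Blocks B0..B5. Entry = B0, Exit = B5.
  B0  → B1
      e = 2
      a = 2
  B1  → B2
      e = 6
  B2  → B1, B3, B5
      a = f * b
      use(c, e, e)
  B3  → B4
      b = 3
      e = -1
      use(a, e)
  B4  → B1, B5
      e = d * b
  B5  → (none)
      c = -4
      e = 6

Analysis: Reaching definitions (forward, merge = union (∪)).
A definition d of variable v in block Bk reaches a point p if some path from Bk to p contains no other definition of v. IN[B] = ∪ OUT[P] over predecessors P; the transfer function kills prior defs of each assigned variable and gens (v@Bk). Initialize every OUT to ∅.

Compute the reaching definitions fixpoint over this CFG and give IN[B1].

Answer: {a@B0, a@B2, b@B3, e@B0, e@B1, e@B4}

Working:
Converged values:
  B0: | IN={} | OUT={a@B0, e@B0}
  B1: | IN={a@B0, a@B2, b@B3, e@B0, e@B1, e@B4} | OUT={a@B0, a@B2, b@B3, e@B1}
  B2: | IN={a@B0, a@B2, b@B3, e@B1} | OUT={a@B2, b@B3, e@B1}
  B3: | IN={a@B2, b@B3, e@B1} | OUT={a@B2, b@B3, e@B3}
  B4: | IN={a@B2, b@B3, e@B3} | OUT={a@B2, b@B3, e@B4}
  B5: | IN={a@B2, b@B3, e@B1, e@B4} | OUT={a@B2, b@B3, c@B5, e@B5}

Merge at B1: IN[B1] = OUT[B0] ⊔ OUT[B2] ⊔ OUT[B4] = {a@B0, a@B2, b@B3, e@B0, e@B1, e@B4}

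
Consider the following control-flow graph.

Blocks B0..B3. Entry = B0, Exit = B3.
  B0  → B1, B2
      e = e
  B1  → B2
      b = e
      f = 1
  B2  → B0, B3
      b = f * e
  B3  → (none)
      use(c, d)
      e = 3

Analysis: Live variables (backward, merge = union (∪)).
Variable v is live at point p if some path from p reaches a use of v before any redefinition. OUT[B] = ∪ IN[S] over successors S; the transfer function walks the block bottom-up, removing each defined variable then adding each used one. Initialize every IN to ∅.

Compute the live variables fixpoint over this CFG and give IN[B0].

Answer: {c, d, e, f}

Trace:
Fixpoint table:
  B0:  IN={c, d, e, f}  OUT={c, d, e, f}
  B1:  IN={c, d, e}  OUT={c, d, e, f}
  B2:  IN={c, d, e, f}  OUT={c, d, e, f}
  B3:  IN={c, d}  OUT={}

Merge at B0: OUT[B0] = IN[B1] ⊔ IN[B2] = {c, d, e, f}
Applying B0's transfer function to that OUT value gives IN[B0] (row B0 above).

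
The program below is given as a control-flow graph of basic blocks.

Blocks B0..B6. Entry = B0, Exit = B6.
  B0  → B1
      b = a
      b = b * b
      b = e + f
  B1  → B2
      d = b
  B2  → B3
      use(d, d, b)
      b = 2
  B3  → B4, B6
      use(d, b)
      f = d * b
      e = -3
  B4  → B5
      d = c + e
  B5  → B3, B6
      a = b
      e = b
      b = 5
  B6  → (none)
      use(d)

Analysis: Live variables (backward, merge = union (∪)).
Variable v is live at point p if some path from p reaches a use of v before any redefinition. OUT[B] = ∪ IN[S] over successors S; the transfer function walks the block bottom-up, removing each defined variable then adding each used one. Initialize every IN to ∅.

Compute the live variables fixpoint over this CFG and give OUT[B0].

Answer: {b, c}

Derivation:
Fixpoint table:
  B0:   IN={a, c, e, f}   OUT={b, c}
  B1:   IN={b, c}   OUT={b, c, d}
  B2:   IN={b, c, d}   OUT={b, c, d}
  B3:   IN={b, c, d}   OUT={b, c, d, e}
  B4:   IN={b, c, e}   OUT={b, c, d}
  B5:   IN={b, c, d}   OUT={b, c, d}
  B6:   IN={d}   OUT={}

Merge at B0: OUT[B0] = IN[B1] = {b, c}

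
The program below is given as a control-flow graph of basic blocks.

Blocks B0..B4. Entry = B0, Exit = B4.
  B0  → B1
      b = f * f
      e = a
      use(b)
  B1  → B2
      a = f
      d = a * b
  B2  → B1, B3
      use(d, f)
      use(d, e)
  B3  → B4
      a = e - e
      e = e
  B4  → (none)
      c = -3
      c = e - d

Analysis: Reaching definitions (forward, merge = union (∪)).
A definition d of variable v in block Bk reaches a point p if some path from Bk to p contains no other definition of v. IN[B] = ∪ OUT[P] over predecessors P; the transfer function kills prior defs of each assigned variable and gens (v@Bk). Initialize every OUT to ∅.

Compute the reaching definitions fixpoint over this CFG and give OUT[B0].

Answer: {b@B0, e@B0}

Derivation:
Per-block solution:
  B0:  IN={}  OUT={b@B0, e@B0}
  B1:  IN={a@B1, b@B0, d@B1, e@B0}  OUT={a@B1, b@B0, d@B1, e@B0}
  B2:  IN={a@B1, b@B0, d@B1, e@B0}  OUT={a@B1, b@B0, d@B1, e@B0}
  B3:  IN={a@B1, b@B0, d@B1, e@B0}  OUT={a@B3, b@B0, d@B1, e@B3}
  B4:  IN={a@B3, b@B0, d@B1, e@B3}  OUT={a@B3, b@B0, c@B4, d@B1, e@B3}

B0 is the boundary node: IN[B0] = {}
Applying B0's transfer function to that IN value gives OUT[B0] (row B0 above).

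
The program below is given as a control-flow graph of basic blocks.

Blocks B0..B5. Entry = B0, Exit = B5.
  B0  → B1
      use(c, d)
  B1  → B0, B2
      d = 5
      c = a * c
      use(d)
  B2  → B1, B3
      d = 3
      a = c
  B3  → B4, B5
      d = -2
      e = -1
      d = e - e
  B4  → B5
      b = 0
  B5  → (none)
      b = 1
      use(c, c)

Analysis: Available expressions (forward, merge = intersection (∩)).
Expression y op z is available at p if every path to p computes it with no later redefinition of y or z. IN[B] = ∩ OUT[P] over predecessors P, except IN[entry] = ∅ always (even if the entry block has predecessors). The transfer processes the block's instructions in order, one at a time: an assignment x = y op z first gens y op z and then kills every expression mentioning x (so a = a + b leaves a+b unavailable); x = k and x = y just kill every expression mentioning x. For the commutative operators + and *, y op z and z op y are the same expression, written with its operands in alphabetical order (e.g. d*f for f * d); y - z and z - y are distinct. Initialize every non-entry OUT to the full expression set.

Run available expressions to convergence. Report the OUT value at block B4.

Answer: {e-e}

Trace:
Per-block solution:
  B0:  IN={}  OUT={}
  B1:  IN={}  OUT={}
  B2:  IN={}  OUT={}
  B3:  IN={}  OUT={e-e}
  B4:  IN={e-e}  OUT={e-e}
  B5:  IN={e-e}  OUT={e-e}

Merge at B4: IN[B4] = OUT[B3] = {e-e}
Applying B4's transfer function to that IN value gives OUT[B4] (row B4 above).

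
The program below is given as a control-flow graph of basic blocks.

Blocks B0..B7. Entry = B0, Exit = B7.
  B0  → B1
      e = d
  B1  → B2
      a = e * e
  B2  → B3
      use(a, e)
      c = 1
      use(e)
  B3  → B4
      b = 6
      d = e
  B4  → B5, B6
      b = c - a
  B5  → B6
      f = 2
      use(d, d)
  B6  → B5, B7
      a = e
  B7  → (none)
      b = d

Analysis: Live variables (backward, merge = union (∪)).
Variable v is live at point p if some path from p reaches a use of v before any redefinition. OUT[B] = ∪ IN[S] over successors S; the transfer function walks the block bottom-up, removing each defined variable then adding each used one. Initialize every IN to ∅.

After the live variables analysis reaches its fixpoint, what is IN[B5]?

Answer: {d, e}

Derivation:
Per-block solution:
  B0:  IN={d}  OUT={e}
  B1:  IN={e}  OUT={a, e}
  B2:  IN={a, e}  OUT={a, c, e}
  B3:  IN={a, c, e}  OUT={a, c, d, e}
  B4:  IN={a, c, d, e}  OUT={d, e}
  B5:  IN={d, e}  OUT={d, e}
  B6:  IN={d, e}  OUT={d, e}
  B7:  IN={d}  OUT={}

Merge at B5: OUT[B5] = IN[B6] = {d, e}
Applying B5's transfer function to that OUT value gives IN[B5] (row B5 above).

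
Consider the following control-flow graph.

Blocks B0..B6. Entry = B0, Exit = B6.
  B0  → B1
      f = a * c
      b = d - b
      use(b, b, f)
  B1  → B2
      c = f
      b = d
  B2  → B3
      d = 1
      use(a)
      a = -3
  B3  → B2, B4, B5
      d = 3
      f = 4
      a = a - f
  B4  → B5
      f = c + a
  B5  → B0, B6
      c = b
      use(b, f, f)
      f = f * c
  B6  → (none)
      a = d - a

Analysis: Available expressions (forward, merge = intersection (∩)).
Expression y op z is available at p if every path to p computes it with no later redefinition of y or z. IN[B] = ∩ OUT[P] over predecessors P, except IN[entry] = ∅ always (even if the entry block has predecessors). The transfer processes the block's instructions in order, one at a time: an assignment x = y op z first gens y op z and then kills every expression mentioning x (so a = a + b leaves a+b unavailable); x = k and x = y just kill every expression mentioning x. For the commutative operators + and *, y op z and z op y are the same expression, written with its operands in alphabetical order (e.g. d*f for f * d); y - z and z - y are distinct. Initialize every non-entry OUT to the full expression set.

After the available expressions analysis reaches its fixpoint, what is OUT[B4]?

Per-block solution:
  B0:   IN={}   OUT={a*c}
  B1:   IN={a*c}   OUT={}
  B2:   IN={}   OUT={}
  B3:   IN={}   OUT={}
  B4:   IN={}   OUT={a+c}
  B5:   IN={}   OUT={}
  B6:   IN={}   OUT={}

Merge at B4: IN[B4] = OUT[B3] = {}
Applying B4's transfer function to that IN value gives OUT[B4] (row B4 above).

Answer: {a+c}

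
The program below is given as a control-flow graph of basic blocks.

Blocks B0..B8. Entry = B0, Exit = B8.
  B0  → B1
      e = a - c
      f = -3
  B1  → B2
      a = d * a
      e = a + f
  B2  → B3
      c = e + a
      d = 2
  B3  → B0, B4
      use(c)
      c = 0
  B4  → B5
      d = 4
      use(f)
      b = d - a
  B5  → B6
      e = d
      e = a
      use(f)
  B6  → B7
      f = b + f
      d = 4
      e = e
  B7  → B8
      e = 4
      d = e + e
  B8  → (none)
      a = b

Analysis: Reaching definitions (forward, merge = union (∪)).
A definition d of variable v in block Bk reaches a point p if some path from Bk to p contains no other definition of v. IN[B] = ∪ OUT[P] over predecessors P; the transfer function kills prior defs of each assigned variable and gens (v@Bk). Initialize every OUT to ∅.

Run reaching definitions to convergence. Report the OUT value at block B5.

Fixpoint table:
  B0:   IN={a@B1, c@B3, d@B2, e@B1, f@B0}   OUT={a@B1, c@B3, d@B2, e@B0, f@B0}
  B1:   IN={a@B1, c@B3, d@B2, e@B0, f@B0}   OUT={a@B1, c@B3, d@B2, e@B1, f@B0}
  B2:   IN={a@B1, c@B3, d@B2, e@B1, f@B0}   OUT={a@B1, c@B2, d@B2, e@B1, f@B0}
  B3:   IN={a@B1, c@B2, d@B2, e@B1, f@B0}   OUT={a@B1, c@B3, d@B2, e@B1, f@B0}
  B4:   IN={a@B1, c@B3, d@B2, e@B1, f@B0}   OUT={a@B1, b@B4, c@B3, d@B4, e@B1, f@B0}
  B5:   IN={a@B1, b@B4, c@B3, d@B4, e@B1, f@B0}   OUT={a@B1, b@B4, c@B3, d@B4, e@B5, f@B0}
  B6:   IN={a@B1, b@B4, c@B3, d@B4, e@B5, f@B0}   OUT={a@B1, b@B4, c@B3, d@B6, e@B6, f@B6}
  B7:   IN={a@B1, b@B4, c@B3, d@B6, e@B6, f@B6}   OUT={a@B1, b@B4, c@B3, d@B7, e@B7, f@B6}
  B8:   IN={a@B1, b@B4, c@B3, d@B7, e@B7, f@B6}   OUT={a@B8, b@B4, c@B3, d@B7, e@B7, f@B6}

Merge at B5: IN[B5] = OUT[B4] = {a@B1, b@B4, c@B3, d@B4, e@B1, f@B0}
Applying B5's transfer function to that IN value gives OUT[B5] (row B5 above).

Answer: {a@B1, b@B4, c@B3, d@B4, e@B5, f@B0}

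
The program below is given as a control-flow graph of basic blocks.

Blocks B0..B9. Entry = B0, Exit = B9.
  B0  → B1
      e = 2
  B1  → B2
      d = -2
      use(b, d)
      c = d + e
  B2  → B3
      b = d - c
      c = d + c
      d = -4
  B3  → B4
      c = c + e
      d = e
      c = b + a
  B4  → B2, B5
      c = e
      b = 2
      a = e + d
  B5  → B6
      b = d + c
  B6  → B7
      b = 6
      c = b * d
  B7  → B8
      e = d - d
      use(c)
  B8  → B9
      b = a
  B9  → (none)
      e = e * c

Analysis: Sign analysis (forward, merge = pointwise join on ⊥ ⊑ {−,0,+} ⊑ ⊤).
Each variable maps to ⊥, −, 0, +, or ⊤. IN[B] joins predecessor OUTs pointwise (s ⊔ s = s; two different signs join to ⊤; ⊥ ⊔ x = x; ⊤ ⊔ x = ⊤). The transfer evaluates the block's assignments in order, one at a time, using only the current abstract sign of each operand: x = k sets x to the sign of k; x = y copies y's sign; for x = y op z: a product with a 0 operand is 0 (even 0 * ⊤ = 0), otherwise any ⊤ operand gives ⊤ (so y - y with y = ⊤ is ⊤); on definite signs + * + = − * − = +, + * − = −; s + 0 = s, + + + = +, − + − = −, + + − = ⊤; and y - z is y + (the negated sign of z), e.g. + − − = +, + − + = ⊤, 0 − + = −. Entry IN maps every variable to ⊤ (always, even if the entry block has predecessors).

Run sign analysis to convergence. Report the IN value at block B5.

Answer: {a: +, b: +, c: +, d: +, e: +, f: ⊤}

Trace:
Converged values:
  B0:  IN=(all ⊤)  OUT={e:+; rest ⊤}
  B1:  IN={e:+; rest ⊤}  OUT={d:-, e:+; rest ⊤}
  B2:  IN={e:+; rest ⊤}  OUT={d:-, e:+; rest ⊤}
  B3:  IN={d:-, e:+; rest ⊤}  OUT={d:+, e:+; rest ⊤}
  B4:  IN={d:+, e:+; rest ⊤}  OUT={a:+, b:+, c:+, d:+, e:+; rest ⊤}
  B5:  IN={a:+, b:+, c:+, d:+, e:+; rest ⊤}  OUT={a:+, b:+, c:+, d:+, e:+; rest ⊤}
  B6:  IN={a:+, b:+, c:+, d:+, e:+; rest ⊤}  OUT={a:+, b:+, c:+, d:+, e:+; rest ⊤}
  B7:  IN={a:+, b:+, c:+, d:+, e:+; rest ⊤}  OUT={a:+, b:+, c:+, d:+; rest ⊤}
  B8:  IN={a:+, b:+, c:+, d:+; rest ⊤}  OUT={a:+, b:+, c:+, d:+; rest ⊤}
  B9:  IN={a:+, b:+, c:+, d:+; rest ⊤}  OUT={a:+, b:+, c:+, d:+; rest ⊤}

Merge at B5: IN[B5] = OUT[B4] = {a: +, b: +, c: +, d: +, e: +, f: ⊤}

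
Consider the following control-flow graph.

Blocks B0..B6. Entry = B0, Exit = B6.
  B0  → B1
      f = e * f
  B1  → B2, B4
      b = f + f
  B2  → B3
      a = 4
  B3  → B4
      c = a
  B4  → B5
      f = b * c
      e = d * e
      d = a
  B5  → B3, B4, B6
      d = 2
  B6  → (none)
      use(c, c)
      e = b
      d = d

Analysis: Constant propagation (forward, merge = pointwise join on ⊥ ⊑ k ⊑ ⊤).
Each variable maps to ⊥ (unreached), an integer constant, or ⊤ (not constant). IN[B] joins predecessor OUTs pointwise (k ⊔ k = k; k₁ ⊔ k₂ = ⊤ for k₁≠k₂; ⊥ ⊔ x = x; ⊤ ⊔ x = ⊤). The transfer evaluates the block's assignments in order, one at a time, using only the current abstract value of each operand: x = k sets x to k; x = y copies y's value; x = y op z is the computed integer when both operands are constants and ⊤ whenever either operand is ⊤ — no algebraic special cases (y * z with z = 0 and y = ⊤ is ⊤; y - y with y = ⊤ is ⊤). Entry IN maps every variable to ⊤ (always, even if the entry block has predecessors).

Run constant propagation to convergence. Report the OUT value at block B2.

Answer: {a: 4, b: ⊤, c: ⊤, d: ⊤, e: ⊤, f: ⊤}

Trace:
Per-block solution:
  B0: | IN=(all ⊤) | OUT=(all ⊤)
  B1: | IN=(all ⊤) | OUT=(all ⊤)
  B2: | IN=(all ⊤) | OUT={a:4; rest ⊤}
  B3: | IN=(all ⊤) | OUT=(all ⊤)
  B4: | IN=(all ⊤) | OUT=(all ⊤)
  B5: | IN=(all ⊤) | OUT={d:2; rest ⊤}
  B6: | IN={d:2; rest ⊤} | OUT={d:2; rest ⊤}

Merge at B2: IN[B2] = OUT[B1] = {a: ⊤, b: ⊤, c: ⊤, d: ⊤, e: ⊤, f: ⊤}
Applying B2's transfer function to that IN value gives OUT[B2] (row B2 above).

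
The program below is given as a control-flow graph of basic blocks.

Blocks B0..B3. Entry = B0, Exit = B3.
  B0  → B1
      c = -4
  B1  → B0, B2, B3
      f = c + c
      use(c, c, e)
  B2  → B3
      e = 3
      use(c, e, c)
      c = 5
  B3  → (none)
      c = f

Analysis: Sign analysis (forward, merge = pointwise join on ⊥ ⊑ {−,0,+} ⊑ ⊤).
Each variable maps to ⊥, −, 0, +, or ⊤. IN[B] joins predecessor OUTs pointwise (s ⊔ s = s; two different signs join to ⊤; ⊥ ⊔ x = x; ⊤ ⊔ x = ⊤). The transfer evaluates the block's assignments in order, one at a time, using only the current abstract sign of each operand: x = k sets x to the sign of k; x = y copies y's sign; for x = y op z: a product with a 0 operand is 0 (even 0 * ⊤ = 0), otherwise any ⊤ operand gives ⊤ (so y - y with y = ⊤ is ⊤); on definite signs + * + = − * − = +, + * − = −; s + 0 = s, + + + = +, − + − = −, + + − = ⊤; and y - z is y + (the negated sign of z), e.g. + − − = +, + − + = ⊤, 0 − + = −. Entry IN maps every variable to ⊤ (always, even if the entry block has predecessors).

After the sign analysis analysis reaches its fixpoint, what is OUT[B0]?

Per-block solution:
  B0:   IN=(all ⊤)   OUT={c:-; rest ⊤}
  B1:   IN={c:-; rest ⊤}   OUT={c:-, f:-; rest ⊤}
  B2:   IN={c:-, f:-; rest ⊤}   OUT={c:+, e:+, f:-; rest ⊤}
  B3:   IN={f:-; rest ⊤}   OUT={c:-, f:-; rest ⊤}

Merge at B0 (entry node, so the boundary value (all ⊤) is joined with the incoming edge(s)): IN[B0] = (all ⊤) ⊔ OUT[B1] = {a: ⊤, b: ⊤, c: ⊤, d: ⊤, e: ⊤, f: ⊤}
Applying B0's transfer function to that IN value gives OUT[B0] (row B0 above).

Answer: {a: ⊤, b: ⊤, c: -, d: ⊤, e: ⊤, f: ⊤}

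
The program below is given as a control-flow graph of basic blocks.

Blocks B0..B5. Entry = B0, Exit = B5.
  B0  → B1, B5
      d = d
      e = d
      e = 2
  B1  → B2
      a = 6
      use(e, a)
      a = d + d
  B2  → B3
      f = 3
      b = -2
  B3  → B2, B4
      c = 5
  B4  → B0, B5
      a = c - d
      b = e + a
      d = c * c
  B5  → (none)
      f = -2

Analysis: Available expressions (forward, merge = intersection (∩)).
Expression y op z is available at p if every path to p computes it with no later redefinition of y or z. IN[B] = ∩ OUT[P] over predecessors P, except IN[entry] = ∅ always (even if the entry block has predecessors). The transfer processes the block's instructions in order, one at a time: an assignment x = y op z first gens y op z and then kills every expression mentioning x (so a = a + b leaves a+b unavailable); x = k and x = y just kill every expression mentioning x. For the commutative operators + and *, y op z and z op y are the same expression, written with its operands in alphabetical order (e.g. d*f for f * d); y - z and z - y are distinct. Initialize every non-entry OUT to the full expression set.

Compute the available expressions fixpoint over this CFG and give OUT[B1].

Answer: {d+d}

Trace:
Converged values:
  B0:  IN={}  OUT={}
  B1:  IN={}  OUT={d+d}
  B2:  IN={d+d}  OUT={d+d}
  B3:  IN={d+d}  OUT={d+d}
  B4:  IN={d+d}  OUT={a+e, c*c}
  B5:  IN={}  OUT={}

Merge at B1: IN[B1] = OUT[B0] = {}
Applying B1's transfer function to that IN value gives OUT[B1] (row B1 above).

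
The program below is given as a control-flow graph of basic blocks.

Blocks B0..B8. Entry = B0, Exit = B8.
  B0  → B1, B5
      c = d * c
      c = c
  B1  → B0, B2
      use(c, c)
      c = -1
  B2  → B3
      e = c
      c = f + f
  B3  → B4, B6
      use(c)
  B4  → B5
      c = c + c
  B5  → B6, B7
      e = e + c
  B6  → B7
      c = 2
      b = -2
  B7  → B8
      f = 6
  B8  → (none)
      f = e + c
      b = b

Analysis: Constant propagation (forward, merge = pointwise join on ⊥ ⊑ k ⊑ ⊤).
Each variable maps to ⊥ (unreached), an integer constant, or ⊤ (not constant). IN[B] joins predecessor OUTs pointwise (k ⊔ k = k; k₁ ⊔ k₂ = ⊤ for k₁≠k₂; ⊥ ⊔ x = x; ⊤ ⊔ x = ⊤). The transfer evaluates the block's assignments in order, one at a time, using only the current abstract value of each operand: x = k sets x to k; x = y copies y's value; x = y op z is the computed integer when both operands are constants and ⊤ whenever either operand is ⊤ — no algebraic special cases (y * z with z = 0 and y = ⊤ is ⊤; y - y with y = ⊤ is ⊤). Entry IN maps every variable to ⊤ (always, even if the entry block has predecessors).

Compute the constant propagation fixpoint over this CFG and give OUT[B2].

Answer: {a: ⊤, b: ⊤, c: ⊤, d: ⊤, e: -1, f: ⊤}

Derivation:
Fixpoint table:
  B0: | IN=(all ⊤) | OUT=(all ⊤)
  B1: | IN=(all ⊤) | OUT={c:-1; rest ⊤}
  B2: | IN={c:-1; rest ⊤} | OUT={e:-1; rest ⊤}
  B3: | IN={e:-1; rest ⊤} | OUT={e:-1; rest ⊤}
  B4: | IN={e:-1; rest ⊤} | OUT={e:-1; rest ⊤}
  B5: | IN=(all ⊤) | OUT=(all ⊤)
  B6: | IN=(all ⊤) | OUT={b:-2, c:2; rest ⊤}
  B7: | IN=(all ⊤) | OUT={f:6; rest ⊤}
  B8: | IN={f:6; rest ⊤} | OUT=(all ⊤)

Merge at B2: IN[B2] = OUT[B1] = {a: ⊤, b: ⊤, c: -1, d: ⊤, e: ⊤, f: ⊤}
Applying B2's transfer function to that IN value gives OUT[B2] (row B2 above).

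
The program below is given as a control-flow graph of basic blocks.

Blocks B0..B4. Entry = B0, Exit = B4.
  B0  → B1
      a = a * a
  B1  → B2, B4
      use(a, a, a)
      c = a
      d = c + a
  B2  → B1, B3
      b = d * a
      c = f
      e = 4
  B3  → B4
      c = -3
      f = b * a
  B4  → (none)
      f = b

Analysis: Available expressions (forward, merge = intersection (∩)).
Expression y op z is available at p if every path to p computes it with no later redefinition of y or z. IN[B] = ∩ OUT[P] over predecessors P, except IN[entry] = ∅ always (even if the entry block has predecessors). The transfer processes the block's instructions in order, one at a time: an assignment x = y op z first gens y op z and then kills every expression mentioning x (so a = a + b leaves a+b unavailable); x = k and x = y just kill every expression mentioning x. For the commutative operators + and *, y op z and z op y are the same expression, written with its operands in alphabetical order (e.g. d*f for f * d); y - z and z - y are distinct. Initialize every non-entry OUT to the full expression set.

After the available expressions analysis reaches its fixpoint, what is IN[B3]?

Answer: {a*d}

Working:
Per-block solution:
  B0:  IN={}  OUT={}
  B1:  IN={}  OUT={a+c}
  B2:  IN={a+c}  OUT={a*d}
  B3:  IN={a*d}  OUT={a*b, a*d}
  B4:  IN={}  OUT={}

Merge at B3: IN[B3] = OUT[B2] = {a*d}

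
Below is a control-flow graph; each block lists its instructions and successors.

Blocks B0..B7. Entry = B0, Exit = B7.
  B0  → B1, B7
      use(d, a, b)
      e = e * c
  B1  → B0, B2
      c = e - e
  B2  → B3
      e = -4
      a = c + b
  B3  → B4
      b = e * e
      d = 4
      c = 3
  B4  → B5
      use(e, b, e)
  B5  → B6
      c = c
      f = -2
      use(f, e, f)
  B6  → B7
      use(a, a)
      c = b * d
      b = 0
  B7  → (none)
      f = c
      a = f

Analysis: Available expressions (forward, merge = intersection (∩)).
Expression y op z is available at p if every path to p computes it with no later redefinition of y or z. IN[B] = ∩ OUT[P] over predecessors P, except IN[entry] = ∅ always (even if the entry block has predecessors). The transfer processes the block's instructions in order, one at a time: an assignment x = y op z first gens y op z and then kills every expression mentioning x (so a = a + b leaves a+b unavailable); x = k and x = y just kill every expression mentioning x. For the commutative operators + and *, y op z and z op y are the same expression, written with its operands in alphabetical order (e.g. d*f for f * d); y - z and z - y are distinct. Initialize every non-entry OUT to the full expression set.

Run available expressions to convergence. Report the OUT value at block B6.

Answer: {e*e}

Trace:
Converged values:
  B0:  IN={}  OUT={}
  B1:  IN={}  OUT={e-e}
  B2:  IN={e-e}  OUT={b+c}
  B3:  IN={b+c}  OUT={e*e}
  B4:  IN={e*e}  OUT={e*e}
  B5:  IN={e*e}  OUT={e*e}
  B6:  IN={e*e}  OUT={e*e}
  B7:  IN={}  OUT={}

Merge at B6: IN[B6] = OUT[B5] = {e*e}
Applying B6's transfer function to that IN value gives OUT[B6] (row B6 above).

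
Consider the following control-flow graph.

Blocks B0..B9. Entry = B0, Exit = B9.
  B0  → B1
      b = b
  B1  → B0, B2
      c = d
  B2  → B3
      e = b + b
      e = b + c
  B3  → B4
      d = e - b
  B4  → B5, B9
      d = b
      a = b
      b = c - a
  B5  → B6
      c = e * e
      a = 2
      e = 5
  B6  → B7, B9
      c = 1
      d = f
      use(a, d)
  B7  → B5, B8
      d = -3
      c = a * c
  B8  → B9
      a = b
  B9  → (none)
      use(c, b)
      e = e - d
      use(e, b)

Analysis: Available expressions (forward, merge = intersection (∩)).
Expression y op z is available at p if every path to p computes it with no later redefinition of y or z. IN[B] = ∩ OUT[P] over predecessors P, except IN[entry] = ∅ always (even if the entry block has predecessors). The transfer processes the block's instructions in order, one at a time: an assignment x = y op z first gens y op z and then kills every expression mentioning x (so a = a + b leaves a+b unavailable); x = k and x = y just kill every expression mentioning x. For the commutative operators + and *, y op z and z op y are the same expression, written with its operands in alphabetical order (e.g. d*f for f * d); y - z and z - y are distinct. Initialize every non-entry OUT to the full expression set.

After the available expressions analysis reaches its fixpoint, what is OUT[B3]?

Answer: {b+b, b+c, e-b}

Derivation:
Fixpoint table:
  B0:  IN={}  OUT={}
  B1:  IN={}  OUT={}
  B2:  IN={}  OUT={b+b, b+c}
  B3:  IN={b+b, b+c}  OUT={b+b, b+c, e-b}
  B4:  IN={b+b, b+c, e-b}  OUT={c-a}
  B5:  IN={}  OUT={}
  B6:  IN={}  OUT={}
  B7:  IN={}  OUT={}
  B8:  IN={}  OUT={}
  B9:  IN={}  OUT={}

Merge at B3: IN[B3] = OUT[B2] = {b+b, b+c}
Applying B3's transfer function to that IN value gives OUT[B3] (row B3 above).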